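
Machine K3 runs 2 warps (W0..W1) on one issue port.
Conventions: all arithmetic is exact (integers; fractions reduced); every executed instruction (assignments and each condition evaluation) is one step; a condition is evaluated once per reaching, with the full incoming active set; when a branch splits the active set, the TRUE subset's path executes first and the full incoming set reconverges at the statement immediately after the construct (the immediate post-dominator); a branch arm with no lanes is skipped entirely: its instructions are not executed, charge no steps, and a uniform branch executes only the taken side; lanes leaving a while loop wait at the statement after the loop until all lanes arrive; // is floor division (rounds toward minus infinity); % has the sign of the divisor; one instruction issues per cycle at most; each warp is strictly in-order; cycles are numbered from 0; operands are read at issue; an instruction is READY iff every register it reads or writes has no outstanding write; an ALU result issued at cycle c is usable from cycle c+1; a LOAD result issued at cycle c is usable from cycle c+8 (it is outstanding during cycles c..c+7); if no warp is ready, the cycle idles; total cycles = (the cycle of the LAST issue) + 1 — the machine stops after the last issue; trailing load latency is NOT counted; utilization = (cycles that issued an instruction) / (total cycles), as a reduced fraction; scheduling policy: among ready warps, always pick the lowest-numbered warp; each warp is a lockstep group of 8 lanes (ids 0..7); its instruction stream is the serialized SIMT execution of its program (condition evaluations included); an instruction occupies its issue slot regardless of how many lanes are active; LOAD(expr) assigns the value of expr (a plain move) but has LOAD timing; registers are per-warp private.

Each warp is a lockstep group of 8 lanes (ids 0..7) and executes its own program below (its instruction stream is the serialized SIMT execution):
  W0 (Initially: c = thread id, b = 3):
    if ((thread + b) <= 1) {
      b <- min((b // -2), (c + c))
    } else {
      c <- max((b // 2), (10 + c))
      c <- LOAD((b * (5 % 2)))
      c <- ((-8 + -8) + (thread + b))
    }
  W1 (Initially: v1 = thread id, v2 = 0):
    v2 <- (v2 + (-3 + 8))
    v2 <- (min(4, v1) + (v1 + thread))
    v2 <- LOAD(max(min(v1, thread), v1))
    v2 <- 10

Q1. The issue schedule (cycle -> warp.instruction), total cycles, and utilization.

cycle 0: W0.I0
cycle 1: W0.I1
cycle 2: W0.I2
cycle 3: W1.I0
cycle 4: W1.I1
cycle 5: W1.I2
cycle 6: idle
cycle 7: idle
cycle 8: idle
cycle 9: idle
cycle 10: W0.I3
cycle 11: idle
cycle 12: idle
cycle 13: W1.I3

Answer: 14 cycles, utilization 4/7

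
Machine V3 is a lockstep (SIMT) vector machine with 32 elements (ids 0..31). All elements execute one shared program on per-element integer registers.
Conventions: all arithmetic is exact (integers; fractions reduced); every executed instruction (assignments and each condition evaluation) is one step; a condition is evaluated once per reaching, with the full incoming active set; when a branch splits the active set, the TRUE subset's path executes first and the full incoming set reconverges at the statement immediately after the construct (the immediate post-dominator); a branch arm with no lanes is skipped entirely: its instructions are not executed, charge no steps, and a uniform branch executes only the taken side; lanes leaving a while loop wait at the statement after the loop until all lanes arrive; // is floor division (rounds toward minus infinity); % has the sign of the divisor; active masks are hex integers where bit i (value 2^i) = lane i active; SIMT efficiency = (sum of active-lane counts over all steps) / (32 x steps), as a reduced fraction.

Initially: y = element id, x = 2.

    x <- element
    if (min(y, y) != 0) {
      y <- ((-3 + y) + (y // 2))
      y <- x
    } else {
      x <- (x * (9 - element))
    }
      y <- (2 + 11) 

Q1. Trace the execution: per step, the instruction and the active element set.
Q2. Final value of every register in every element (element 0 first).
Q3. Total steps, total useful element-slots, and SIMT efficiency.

step 0: x <- element                 0xffffffff
step 1: eval (min(y, y) != 0)        0xffffffff
step 2: y <- ((-3 + y) + (y // 2))   0xfffffffe
step 3: y <- x                       0xfffffffe
step 4: x <- (x * (9 - element))     0x00000001
step 5: y <- (2 + 11)                0xffffffff

Answer: 6 steps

y: 13,13,13,13,13,13,13,13,13,13,13,13,13,13,13,13,13,13,13,13,13,13,13,13,13,13,13,13,13,13,13,13
x: 0,1,2,3,4,5,6,7,8,9,10,11,12,13,14,15,16,17,18,19,20,21,22,23,24,25,26,27,28,29,30,31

steps = 6; useful = 159; efficiency = 159/192 = 53/64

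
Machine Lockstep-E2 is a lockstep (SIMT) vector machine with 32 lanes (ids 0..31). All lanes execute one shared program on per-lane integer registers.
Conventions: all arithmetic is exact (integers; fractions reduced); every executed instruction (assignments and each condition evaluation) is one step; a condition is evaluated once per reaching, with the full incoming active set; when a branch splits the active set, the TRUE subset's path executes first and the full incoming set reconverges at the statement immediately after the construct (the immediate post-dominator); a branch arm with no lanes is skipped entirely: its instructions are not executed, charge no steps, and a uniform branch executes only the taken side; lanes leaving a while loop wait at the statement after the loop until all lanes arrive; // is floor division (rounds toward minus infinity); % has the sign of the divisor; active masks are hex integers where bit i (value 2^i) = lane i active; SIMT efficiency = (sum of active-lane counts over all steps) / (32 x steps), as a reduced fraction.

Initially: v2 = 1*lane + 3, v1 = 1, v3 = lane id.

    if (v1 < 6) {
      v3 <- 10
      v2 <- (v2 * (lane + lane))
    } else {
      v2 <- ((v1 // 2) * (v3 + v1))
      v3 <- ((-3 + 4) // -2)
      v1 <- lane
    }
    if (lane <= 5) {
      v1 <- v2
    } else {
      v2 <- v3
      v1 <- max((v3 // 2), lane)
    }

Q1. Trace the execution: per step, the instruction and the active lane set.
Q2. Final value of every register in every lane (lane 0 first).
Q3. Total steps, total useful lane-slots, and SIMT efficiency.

step 0: eval (v1 < 6)                0xffffffff
step 1: v3 <- 10                     0xffffffff
step 2: v2 <- (v2 * (lane + lane))   0xffffffff
step 3: eval (lane <= 5)             0xffffffff
step 4: v1 <- v2                     0x0000003f
step 5: v2 <- v3                     0xffffffc0
step 6: v1 <- max((v3 // 2), lane)   0xffffffc0

Answer: 7 steps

v2: 0,8,20,36,56,80,10,10,10,10,10,10,10,10,10,10,10,10,10,10,10,10,10,10,10,10,10,10,10,10,10,10
v1: 0,8,20,36,56,80,6,7,8,9,10,11,12,13,14,15,16,17,18,19,20,21,22,23,24,25,26,27,28,29,30,31
v3: 10,10,10,10,10,10,10,10,10,10,10,10,10,10,10,10,10,10,10,10,10,10,10,10,10,10,10,10,10,10,10,10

steps = 7; useful = 186; efficiency = 186/224 = 93/112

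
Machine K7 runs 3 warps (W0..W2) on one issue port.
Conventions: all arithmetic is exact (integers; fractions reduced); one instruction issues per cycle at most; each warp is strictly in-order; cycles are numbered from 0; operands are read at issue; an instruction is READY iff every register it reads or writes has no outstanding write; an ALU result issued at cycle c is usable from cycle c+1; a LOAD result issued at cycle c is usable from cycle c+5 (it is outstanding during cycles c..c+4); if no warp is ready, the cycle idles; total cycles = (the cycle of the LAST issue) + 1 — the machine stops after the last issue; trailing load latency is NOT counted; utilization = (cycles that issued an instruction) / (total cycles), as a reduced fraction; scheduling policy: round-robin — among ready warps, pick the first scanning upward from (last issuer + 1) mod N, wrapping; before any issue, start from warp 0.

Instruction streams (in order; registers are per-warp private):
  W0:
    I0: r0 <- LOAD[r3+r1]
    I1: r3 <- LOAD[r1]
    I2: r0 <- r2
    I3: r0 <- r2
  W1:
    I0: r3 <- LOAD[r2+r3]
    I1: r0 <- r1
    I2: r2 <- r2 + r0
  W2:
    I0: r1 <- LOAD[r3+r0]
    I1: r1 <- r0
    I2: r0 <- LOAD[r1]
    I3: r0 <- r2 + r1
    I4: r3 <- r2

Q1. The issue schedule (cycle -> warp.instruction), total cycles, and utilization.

cycle 0: W0.I0
cycle 1: W1.I0
cycle 2: W2.I0
cycle 3: W0.I1
cycle 4: W1.I1
cycle 5: W0.I2
cycle 6: W1.I2
cycle 7: W2.I1
cycle 8: W0.I3
cycle 9: W2.I2
cycle 10: idle
cycle 11: idle
cycle 12: idle
cycle 13: idle
cycle 14: W2.I3
cycle 15: W2.I4

Answer: 16 cycles, utilization 3/4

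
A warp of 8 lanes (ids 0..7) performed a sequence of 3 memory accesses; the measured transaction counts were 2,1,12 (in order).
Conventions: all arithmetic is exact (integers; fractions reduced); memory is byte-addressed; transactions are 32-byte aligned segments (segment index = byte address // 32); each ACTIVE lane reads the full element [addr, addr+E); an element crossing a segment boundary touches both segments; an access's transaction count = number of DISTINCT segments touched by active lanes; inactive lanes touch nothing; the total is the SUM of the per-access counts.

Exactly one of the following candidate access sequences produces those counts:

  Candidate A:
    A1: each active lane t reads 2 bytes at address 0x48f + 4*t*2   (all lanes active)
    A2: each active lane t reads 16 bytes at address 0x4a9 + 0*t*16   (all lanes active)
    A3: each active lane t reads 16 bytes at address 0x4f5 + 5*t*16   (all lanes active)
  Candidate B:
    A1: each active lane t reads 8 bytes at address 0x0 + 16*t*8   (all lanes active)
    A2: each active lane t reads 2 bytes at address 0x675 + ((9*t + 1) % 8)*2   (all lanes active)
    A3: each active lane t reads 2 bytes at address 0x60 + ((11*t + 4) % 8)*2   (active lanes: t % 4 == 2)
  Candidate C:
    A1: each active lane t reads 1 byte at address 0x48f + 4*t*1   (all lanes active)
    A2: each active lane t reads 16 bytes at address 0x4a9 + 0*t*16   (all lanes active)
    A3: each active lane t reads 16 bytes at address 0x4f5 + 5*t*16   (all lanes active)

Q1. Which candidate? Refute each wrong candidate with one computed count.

A: A1 gives 3 transactions, not 2
B: A1 gives 8 transactions, not 2
C: all counts match (2,1,12)

Answer: C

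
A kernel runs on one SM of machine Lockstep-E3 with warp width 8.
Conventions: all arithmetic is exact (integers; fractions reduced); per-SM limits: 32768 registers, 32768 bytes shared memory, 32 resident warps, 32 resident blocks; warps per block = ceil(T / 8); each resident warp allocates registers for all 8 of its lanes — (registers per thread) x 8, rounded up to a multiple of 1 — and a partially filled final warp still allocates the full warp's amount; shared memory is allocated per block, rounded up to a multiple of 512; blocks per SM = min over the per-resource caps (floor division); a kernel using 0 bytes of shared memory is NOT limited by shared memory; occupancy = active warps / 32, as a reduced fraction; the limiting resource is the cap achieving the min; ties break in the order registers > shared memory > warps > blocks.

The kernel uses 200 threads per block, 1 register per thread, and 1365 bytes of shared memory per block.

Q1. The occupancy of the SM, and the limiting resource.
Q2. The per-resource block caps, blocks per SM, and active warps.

Answer: occupancy 25/32, limited by warps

registers: 163 blocks
shared memory: 21 blocks
warps: 1 block
blocks: 32 blocks

Answer: 1 block, 25 active warps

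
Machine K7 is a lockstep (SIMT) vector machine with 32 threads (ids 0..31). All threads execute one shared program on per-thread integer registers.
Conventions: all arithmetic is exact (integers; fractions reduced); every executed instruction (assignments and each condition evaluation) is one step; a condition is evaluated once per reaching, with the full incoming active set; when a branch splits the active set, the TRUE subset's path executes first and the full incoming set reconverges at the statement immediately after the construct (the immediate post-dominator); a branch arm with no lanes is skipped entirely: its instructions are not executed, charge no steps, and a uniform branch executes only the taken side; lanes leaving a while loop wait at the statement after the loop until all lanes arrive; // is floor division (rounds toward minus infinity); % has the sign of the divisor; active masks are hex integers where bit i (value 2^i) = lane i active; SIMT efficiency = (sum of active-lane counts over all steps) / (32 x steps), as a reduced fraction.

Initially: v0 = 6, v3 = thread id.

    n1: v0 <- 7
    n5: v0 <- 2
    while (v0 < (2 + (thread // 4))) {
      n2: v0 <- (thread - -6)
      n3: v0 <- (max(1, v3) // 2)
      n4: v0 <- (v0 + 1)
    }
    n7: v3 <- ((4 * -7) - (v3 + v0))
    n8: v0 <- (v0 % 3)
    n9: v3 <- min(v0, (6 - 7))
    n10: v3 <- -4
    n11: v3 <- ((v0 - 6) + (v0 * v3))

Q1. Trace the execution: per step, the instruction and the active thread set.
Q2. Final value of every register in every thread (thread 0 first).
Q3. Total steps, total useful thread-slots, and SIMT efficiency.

step 0: v0 <- 7                      0xffffffff
step 1: v0 <- 2                      0xffffffff
step 2: eval (v0 < (2 + (thread // 4))) 0xffffffff
step 3: v0 <- (thread - -6)          0xfffffff0
step 4: v0 <- (max(1, v3) // 2)      0xfffffff0
step 5: v0 <- (v0 + 1)               0xfffffff0
step 6: eval (v0 < (2 + (thread // 4))) 0xfffffff0
step 7: v3 <- ((4 * -7) - (v3 + v0)) 0xffffffff
step 8: v0 <- (v0 % 3)               0xffffffff
step 9: v3 <- min(v0, (6 - 7))       0xffffffff
step 10: v3 <- -4                     0xffffffff
step 11: v3 <- ((v0 - 6) + (v0 * v3)) 0xffffffff

Answer: 12 steps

v0: 2,2,2,2,0,0,1,1,2,2,0,0,1,1,2,2,0,0,1,1,2,2,0,0,1,1,2,2,0,0,1,1
v3: -12,-12,-12,-12,-6,-6,-9,-9,-12,-12,-6,-6,-9,-9,-12,-12,-6,-6,-9,-9,-12,-12,-6,-6,-9,-9,-12,-12,-6,-6,-9,-9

steps = 12; useful = 368; efficiency = 368/384 = 23/24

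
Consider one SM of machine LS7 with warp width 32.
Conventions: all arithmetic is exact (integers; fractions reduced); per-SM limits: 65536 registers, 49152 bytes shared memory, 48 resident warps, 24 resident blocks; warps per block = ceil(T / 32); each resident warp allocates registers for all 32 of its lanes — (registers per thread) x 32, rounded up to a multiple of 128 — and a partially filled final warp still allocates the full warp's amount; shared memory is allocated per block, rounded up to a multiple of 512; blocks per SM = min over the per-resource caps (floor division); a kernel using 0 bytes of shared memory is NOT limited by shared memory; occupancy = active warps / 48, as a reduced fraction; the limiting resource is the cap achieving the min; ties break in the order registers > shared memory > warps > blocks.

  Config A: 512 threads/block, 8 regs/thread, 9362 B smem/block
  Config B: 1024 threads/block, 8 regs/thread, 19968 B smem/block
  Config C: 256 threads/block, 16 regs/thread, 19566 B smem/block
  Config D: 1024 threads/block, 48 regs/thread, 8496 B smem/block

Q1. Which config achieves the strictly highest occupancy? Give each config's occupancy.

occupancies: A 1, B 2/3, C 1/3, D 2/3

Answer: A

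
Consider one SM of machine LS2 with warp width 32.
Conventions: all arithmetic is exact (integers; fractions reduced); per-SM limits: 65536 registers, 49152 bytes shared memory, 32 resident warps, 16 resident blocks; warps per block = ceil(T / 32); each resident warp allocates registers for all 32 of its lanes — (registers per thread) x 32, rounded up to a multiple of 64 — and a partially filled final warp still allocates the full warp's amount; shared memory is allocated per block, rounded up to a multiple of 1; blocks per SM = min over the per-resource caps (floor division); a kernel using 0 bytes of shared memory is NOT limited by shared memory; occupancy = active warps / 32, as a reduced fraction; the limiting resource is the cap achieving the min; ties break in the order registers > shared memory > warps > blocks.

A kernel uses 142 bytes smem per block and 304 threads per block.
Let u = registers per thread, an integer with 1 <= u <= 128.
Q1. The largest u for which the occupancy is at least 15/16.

Answer: u = 68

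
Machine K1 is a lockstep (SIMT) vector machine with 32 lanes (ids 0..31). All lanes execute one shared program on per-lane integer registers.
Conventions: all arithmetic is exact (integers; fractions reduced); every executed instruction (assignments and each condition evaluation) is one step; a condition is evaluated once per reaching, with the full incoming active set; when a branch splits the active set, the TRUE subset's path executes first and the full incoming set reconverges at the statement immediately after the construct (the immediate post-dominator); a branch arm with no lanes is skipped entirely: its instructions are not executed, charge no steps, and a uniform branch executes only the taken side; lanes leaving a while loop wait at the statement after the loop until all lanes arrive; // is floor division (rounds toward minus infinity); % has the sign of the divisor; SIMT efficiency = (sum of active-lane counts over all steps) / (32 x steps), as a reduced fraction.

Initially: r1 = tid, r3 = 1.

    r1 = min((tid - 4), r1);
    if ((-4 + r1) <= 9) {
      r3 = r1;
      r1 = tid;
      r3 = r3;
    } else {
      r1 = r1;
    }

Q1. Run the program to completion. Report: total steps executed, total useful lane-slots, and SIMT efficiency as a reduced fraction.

Answer: 6 steps, 132 useful, 11/16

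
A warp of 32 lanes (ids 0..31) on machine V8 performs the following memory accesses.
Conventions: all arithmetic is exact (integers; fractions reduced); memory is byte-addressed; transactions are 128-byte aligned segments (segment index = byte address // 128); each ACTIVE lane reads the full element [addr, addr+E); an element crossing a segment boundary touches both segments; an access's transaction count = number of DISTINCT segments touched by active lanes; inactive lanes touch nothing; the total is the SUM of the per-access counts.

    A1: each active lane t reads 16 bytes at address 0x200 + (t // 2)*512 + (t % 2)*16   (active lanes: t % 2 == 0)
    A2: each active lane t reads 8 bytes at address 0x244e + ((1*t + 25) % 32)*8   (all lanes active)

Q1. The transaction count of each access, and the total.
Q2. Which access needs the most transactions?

A1: 16 transactions
A2: 3 transactions

Answer: 16,3; total 19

Answer: A1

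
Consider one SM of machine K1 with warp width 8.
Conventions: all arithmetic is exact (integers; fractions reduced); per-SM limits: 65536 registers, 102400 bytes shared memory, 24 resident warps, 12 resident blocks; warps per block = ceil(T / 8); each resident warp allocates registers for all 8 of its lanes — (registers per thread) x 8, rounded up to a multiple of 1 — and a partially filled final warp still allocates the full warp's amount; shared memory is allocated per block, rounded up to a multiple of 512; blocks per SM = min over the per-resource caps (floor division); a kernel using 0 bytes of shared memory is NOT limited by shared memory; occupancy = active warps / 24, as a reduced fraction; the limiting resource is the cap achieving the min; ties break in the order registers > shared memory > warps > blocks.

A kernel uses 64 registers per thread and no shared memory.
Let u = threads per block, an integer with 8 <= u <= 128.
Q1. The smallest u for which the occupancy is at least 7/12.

Answer: u = 9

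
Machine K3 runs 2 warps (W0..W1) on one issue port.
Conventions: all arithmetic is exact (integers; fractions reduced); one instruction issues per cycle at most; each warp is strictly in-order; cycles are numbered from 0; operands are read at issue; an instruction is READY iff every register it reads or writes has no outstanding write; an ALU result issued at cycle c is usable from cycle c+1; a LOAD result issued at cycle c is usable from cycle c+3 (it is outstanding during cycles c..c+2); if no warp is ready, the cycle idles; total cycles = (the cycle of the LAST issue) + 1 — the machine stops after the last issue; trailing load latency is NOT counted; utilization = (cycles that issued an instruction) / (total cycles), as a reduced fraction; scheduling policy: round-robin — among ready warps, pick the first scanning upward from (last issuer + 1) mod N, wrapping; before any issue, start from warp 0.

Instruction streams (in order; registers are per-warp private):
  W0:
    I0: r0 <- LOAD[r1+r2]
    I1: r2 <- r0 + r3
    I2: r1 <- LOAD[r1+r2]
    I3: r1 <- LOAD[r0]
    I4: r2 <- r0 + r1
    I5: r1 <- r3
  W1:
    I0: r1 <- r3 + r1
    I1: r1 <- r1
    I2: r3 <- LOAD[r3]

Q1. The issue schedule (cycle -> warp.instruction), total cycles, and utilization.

cycle 0: W0.I0
cycle 1: W1.I0
cycle 2: W1.I1
cycle 3: W0.I1
cycle 4: W1.I2
cycle 5: W0.I2
cycle 6: idle
cycle 7: idle
cycle 8: W0.I3
cycle 9: idle
cycle 10: idle
cycle 11: W0.I4
cycle 12: W0.I5

Answer: 13 cycles, utilization 9/13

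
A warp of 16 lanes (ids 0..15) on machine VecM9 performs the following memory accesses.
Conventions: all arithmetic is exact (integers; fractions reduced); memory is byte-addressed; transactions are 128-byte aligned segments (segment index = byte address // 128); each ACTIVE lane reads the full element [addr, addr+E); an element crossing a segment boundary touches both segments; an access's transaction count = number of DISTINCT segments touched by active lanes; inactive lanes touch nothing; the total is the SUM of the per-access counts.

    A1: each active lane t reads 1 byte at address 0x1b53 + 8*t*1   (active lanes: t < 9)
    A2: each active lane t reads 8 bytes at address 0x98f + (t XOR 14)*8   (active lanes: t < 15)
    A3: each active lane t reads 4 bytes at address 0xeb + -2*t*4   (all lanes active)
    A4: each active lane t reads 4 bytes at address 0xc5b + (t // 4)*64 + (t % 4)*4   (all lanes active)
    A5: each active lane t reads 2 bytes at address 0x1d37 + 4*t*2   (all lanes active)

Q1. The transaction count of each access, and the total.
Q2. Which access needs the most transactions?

A1: 2 transactions
A2: 2 transactions
A3: 2 transactions
A4: 3 transactions
A5: 2 transactions

Answer: 2,2,2,3,2; total 11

Answer: A4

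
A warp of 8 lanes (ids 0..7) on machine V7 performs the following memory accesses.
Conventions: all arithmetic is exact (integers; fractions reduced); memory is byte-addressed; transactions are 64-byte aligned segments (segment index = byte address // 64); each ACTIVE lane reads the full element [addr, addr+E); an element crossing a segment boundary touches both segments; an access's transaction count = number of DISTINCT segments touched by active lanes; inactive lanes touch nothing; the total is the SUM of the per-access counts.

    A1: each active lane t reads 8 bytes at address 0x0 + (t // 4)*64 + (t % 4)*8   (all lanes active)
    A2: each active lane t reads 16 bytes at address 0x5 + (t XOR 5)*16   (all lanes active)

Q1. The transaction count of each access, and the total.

A1: 2 transactions
A2: 3 transactions

Answer: 2,3; total 5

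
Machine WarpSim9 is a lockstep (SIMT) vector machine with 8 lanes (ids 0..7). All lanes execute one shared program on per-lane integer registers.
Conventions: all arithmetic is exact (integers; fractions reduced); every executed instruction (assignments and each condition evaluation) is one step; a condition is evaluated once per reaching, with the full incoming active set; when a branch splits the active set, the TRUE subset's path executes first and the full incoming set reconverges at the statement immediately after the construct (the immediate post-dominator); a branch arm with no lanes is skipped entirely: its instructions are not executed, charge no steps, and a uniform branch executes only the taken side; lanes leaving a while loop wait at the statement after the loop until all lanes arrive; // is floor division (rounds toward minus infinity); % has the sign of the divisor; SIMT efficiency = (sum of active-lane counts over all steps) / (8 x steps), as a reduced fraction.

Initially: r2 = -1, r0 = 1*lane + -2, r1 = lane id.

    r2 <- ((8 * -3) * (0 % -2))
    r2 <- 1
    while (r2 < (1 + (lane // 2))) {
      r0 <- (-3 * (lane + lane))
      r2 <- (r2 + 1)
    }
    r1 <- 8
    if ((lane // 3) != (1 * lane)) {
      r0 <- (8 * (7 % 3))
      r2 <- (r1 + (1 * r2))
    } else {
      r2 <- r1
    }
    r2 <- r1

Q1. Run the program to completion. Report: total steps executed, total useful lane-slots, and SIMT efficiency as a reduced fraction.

Answer: 18 steps, 99 useful, 11/16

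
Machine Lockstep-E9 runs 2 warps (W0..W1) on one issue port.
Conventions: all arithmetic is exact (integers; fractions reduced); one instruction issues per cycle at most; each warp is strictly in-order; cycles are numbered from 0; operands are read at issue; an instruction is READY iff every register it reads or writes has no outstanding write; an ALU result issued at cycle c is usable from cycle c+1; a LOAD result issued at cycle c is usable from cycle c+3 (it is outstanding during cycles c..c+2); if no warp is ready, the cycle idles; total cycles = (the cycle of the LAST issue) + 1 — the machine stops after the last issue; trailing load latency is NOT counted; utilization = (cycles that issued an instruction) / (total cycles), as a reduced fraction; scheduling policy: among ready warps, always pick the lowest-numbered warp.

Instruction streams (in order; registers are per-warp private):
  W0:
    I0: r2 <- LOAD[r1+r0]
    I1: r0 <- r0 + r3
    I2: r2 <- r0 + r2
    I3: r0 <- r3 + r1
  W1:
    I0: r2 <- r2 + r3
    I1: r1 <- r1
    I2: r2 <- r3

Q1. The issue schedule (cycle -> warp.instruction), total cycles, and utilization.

cycle 0: W0.I0
cycle 1: W0.I1
cycle 2: W1.I0
cycle 3: W0.I2
cycle 4: W0.I3
cycle 5: W1.I1
cycle 6: W1.I2

Answer: 7 cycles, utilization 1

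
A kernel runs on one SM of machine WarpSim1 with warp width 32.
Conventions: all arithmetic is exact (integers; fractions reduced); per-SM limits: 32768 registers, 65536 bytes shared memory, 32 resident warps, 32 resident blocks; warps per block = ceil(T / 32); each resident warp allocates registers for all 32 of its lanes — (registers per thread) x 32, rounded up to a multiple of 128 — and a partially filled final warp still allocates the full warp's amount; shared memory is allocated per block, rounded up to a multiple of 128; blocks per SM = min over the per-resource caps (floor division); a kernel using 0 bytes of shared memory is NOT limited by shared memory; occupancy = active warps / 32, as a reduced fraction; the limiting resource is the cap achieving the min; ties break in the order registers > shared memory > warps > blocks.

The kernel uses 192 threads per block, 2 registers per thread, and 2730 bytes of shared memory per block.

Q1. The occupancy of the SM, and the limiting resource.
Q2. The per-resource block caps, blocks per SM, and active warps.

Answer: occupancy 15/16, limited by warps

registers: 42 blocks
shared memory: 23 blocks
warps: 5 blocks
blocks: 32 blocks

Answer: 5 blocks, 30 active warps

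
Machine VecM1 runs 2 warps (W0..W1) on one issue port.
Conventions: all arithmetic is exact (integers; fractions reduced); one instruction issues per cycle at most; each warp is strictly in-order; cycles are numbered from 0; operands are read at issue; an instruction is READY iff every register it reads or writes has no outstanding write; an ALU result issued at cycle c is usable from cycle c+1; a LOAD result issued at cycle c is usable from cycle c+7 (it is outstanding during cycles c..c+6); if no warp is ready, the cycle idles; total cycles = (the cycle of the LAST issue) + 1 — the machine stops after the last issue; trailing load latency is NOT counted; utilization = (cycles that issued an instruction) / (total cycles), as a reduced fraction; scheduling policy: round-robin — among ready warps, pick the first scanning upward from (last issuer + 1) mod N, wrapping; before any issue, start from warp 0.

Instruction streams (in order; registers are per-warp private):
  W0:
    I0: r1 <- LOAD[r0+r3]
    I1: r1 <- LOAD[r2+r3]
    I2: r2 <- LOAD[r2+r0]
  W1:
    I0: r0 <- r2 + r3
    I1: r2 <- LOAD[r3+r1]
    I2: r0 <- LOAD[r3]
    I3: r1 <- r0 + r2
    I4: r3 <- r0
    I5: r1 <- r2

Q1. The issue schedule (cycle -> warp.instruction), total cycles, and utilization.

cycle 0: W0.I0
cycle 1: W1.I0
cycle 2: W1.I1
cycle 3: W1.I2
cycle 4: idle
cycle 5: idle
cycle 6: idle
cycle 7: W0.I1
cycle 8: W0.I2
cycle 9: idle
cycle 10: W1.I3
cycle 11: W1.I4
cycle 12: W1.I5

Answer: 13 cycles, utilization 9/13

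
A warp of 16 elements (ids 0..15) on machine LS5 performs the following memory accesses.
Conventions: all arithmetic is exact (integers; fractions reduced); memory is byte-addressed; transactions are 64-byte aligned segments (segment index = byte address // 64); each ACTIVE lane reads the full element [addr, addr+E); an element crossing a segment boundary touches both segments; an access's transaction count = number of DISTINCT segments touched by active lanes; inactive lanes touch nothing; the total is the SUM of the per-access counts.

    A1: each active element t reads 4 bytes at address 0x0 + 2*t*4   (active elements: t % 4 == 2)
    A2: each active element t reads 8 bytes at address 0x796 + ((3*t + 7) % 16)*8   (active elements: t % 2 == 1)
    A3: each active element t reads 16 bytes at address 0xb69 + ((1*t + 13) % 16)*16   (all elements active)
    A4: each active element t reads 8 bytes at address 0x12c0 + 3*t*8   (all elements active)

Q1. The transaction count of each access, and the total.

A1: 2 transactions
A2: 3 transactions
A3: 5 transactions
A4: 6 transactions

Answer: 2,3,5,6; total 16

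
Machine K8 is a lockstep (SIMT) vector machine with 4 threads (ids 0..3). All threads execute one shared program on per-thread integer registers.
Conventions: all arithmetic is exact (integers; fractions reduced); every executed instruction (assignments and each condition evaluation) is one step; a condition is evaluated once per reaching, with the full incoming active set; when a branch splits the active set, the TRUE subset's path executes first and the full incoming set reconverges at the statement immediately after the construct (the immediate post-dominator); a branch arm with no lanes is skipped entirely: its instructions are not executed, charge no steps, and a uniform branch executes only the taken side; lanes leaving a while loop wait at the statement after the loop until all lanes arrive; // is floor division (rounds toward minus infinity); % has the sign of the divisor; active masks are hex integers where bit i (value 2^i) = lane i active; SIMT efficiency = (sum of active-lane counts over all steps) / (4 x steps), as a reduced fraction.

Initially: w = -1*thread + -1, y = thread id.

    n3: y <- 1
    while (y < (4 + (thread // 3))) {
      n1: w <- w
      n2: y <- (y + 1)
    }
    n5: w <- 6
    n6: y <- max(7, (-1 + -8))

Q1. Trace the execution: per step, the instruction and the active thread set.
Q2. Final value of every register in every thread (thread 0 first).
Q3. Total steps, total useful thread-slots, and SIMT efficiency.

step 0: y <- 1                       0xf
step 1: eval (y < (4 + (thread // 3))) 0xf
step 2: w <- w                       0xf
step 3: y <- (y + 1)                 0xf
step 4: eval (y < (4 + (thread // 3))) 0xf
step 5: w <- w                       0xf
step 6: y <- (y + 1)                 0xf
step 7: eval (y < (4 + (thread // 3))) 0xf
step 8: w <- w                       0xf
step 9: y <- (y + 1)                 0xf
step 10: eval (y < (4 + (thread // 3))) 0xf
step 11: w <- w                       0x8
step 12: y <- (y + 1)                 0x8
step 13: eval (y < (4 + (thread // 3))) 0x8
step 14: w <- 6                       0xf
step 15: y <- max(7, (-1 + -8))       0xf

Answer: 16 steps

w: 6,6,6,6
y: 7,7,7,7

steps = 16; useful = 55; efficiency = 55/64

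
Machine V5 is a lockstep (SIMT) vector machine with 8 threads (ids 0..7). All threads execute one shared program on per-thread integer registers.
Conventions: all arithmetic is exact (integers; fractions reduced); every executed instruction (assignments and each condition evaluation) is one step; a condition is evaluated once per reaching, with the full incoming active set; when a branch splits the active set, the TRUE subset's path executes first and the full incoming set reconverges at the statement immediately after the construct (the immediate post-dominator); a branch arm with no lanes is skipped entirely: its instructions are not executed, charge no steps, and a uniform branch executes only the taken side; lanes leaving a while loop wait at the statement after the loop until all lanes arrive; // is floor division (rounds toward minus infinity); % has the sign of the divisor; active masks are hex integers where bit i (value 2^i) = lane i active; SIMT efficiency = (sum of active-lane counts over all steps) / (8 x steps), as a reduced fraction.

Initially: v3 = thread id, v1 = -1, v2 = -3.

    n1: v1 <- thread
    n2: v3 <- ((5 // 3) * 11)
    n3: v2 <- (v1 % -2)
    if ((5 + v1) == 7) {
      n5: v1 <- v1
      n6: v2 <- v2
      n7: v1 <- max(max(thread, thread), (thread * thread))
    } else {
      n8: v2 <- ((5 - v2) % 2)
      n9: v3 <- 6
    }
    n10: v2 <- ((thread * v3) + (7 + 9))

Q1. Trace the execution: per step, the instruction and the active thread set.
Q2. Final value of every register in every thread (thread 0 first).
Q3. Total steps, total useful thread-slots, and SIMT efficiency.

step 0: v1 <- thread                 0xff
step 1: v3 <- ((5 // 3) * 11)        0xff
step 2: v2 <- (v1 % -2)              0xff
step 3: eval ((5 + v1) == 7)         0xff
step 4: v1 <- v1                     0x04
step 5: v2 <- v2                     0x04
step 6: v1 <- max(max(thread, thread), (thread * thread)) 0x04
step 7: v2 <- ((5 - v2) % 2)         0xfb
step 8: v3 <- 6                      0xfb
step 9: v2 <- ((thread * v3) + (7 + 9)) 0xff

Answer: 10 steps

v3: 6,6,11,6,6,6,6,6
v1: 0,1,4,3,4,5,6,7
v2: 16,22,38,34,40,46,52,58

steps = 10; useful = 57; efficiency = 57/80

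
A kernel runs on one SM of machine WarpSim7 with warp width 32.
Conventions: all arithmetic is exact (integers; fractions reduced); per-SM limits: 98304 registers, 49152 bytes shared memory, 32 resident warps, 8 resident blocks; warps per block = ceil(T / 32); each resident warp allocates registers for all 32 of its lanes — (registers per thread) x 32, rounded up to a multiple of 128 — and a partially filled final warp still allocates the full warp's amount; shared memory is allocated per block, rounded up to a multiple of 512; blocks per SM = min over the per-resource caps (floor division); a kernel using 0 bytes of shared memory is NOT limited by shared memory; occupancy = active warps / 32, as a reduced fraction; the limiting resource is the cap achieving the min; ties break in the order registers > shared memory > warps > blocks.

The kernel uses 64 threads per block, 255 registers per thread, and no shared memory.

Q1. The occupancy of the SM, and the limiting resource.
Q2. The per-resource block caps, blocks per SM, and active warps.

Answer: occupancy 3/8, limited by registers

registers: 6 blocks
shared memory: no limit (kernel uses none)
warps: 16 blocks
blocks: 8 blocks

Answer: 6 blocks, 12 active warps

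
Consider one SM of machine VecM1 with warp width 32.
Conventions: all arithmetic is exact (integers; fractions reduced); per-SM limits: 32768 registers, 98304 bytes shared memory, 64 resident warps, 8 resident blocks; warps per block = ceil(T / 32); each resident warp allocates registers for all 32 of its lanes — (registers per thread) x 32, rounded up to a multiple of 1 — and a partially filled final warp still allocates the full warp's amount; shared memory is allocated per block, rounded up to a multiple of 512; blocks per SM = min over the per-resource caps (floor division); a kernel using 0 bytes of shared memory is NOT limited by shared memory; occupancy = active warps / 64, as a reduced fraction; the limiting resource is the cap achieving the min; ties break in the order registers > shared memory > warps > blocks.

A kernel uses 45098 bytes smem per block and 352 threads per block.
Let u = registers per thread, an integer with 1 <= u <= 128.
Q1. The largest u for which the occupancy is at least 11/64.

Answer: u = 93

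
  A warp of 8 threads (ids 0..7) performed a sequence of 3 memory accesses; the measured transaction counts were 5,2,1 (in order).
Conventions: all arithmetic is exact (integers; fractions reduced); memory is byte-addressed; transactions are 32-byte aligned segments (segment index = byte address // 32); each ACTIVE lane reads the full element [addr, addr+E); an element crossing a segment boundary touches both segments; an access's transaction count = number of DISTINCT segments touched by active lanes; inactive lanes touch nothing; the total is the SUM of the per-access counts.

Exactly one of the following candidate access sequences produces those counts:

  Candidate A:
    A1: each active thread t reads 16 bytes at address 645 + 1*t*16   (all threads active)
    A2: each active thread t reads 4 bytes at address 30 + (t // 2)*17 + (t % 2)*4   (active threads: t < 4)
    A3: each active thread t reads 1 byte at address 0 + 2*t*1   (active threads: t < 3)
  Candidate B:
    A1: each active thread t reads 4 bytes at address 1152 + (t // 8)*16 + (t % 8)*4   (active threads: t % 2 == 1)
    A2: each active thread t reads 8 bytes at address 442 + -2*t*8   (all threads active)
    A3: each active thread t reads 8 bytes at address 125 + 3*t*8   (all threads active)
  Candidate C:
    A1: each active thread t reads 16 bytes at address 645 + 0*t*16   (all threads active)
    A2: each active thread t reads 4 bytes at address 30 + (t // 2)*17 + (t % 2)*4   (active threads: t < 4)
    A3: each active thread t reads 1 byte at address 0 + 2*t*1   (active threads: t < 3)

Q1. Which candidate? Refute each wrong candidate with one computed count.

B: A1 gives 1 transaction, not 5
C: A1 gives 1 transaction, not 5
A: all counts match (5,2,1)

Answer: A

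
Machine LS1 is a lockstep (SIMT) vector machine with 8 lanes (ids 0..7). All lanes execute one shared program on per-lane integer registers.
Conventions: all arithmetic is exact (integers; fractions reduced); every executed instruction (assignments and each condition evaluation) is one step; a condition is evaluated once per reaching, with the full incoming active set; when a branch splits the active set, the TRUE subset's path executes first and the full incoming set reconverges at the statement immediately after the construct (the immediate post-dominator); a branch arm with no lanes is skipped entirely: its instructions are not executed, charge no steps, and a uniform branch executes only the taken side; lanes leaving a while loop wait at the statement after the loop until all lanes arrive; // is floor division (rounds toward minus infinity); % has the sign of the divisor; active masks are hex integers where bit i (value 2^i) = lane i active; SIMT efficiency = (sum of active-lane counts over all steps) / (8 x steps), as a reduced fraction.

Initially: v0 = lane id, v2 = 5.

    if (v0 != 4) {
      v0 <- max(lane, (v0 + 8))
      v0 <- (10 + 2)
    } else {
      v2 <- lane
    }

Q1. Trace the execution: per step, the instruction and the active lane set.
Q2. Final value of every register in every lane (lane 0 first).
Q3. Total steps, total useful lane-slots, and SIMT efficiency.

step 0: eval (v0 != 4)               0xff
step 1: v0 <- max(lane, (v0 + 8))    0xef
step 2: v0 <- (10 + 2)               0xef
step 3: v2 <- lane                   0x10

Answer: 4 steps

v0: 12,12,12,12,4,12,12,12
v2: 5,5,5,5,4,5,5,5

steps = 4; useful = 23; efficiency = 23/32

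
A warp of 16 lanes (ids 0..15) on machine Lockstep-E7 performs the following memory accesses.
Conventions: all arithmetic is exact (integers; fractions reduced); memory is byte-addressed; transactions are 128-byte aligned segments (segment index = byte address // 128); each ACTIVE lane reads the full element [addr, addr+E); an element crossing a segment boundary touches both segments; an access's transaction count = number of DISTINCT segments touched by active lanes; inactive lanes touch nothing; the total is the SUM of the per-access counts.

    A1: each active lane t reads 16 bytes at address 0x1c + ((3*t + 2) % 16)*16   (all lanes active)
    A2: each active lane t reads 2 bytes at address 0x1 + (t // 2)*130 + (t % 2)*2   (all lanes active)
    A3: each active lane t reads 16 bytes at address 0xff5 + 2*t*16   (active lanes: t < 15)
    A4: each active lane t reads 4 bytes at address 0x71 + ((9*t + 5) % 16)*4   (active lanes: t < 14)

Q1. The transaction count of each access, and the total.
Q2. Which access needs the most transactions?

A1: 3 transactions
A2: 8 transactions
A3: 5 transactions
A4: 2 transactions

Answer: 3,8,5,2; total 18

Answer: A2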